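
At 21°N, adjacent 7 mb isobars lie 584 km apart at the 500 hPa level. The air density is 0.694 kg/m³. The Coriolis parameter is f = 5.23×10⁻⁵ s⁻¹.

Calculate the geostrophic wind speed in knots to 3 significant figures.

64.2 knots

Pressure gradient: |∂P/∂n| = 700 Pa / 584000 m = 1.20×10⁻³ Pa/m
Geostrophic balance (pressure-gradient force = Coriolis force):
V_g = (1/(fρ)) |∂P/∂n| = 1.20×10⁻³ / (5.23×10⁻⁵ × 0.694) = 33.0 m/s
Converting: 33.0 m/s × 1.944 = 64.2 knots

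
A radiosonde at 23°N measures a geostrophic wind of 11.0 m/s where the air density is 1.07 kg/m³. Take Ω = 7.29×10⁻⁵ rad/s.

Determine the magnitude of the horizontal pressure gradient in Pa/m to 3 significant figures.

Coriolis parameter at 23°N:
f = 2Ω sin φ = 2 × 7.29×10⁻⁵ × sin 23° = 5.70×10⁻⁵ s⁻¹
Geostrophic balance rearranged: |∂P/∂n| = f ρ V_g
|∂P/∂n| = 5.70×10⁻⁵ × 1.07 × 11.0 = 6.71×10⁻⁴ Pa/m

6.71×10⁻⁴ Pa/m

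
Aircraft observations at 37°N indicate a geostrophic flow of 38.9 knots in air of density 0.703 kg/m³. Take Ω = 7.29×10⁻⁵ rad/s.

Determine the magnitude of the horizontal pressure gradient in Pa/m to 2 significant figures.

Coriolis parameter at 37°N:
f = 2Ω sin φ = 2 × 7.29×10⁻⁵ × sin 37° = 8.77×10⁻⁵ s⁻¹
Wind speed in SI: 38.9 knots = 20.0 m/s
Geostrophic balance rearranged: |∂P/∂n| = f ρ V_g
|∂P/∂n| = 8.77×10⁻⁵ × 0.703 × 20.0 = 1.23×10⁻³ Pa/m

1.2×10⁻³ Pa/m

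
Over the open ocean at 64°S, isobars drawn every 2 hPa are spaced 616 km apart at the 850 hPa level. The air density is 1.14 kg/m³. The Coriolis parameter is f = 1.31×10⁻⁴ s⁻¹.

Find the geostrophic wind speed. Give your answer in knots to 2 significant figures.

Pressure gradient: |∂P/∂n| = 200 Pa / 616000 m = 3.25×10⁻⁴ Pa/m
Geostrophic balance (pressure-gradient force = Coriolis force):
V_g = (1/(fρ)) |∂P/∂n| = 3.25×10⁻⁴ / (1.31×10⁻⁴ × 1.14) = 2.17 m/s
Converting: 2.17 m/s × 1.944 = 4.2 knots

4.2 knots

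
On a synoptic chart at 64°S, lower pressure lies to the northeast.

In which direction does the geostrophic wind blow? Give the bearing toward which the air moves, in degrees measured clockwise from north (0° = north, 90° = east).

The pressure-gradient force points toward the northeast (bearing 045°).
Geostrophic balance: in the Southern Hemisphere the Coriolis force deflects motion to the left, so the geostrophic wind blows 90° to the left of the pressure-gradient force (low pressure on the right).
Rotating 045° by 90° counterclockwise gives 315° — the wind blows toward the northwest.

315°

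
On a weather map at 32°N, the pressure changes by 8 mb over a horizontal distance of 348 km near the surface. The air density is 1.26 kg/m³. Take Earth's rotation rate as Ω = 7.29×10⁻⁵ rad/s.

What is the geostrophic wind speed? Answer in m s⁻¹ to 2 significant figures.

Coriolis parameter at 32°N:
f = 2Ω sin φ = 2 × 7.29×10⁻⁵ × sin 32° = 7.73×10⁻⁵ s⁻¹
Pressure gradient: |∂P/∂n| = 800 Pa / 348000 m = 2.30×10⁻³ Pa/m
Geostrophic balance (pressure-gradient force = Coriolis force):
V_g = (1/(fρ)) |∂P/∂n| = 2.30×10⁻³ / (7.73×10⁻⁵ × 1.26) = 23.6 m/s

24 m s⁻¹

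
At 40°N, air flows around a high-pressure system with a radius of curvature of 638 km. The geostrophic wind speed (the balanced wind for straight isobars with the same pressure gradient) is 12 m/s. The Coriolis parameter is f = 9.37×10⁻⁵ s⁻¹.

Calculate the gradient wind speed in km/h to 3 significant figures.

59.8 km/h

Around a high, pressure-gradient force acts outward with centrifugal, so Coriolis balances both:
fV = (1/ρ)|∂P/∂n| + V²/R  →  V² − fR·V + fR·V_g = 0
With fR = 9.37×10⁻⁵ × 638×10³ m = 59.8 m/s:
V = [fR − √((fR)² − 4 fR V_g)]/2 = [59.8 − √(59.8² − 4×59.8×12)]/2 = 16.6 m/s
Supergeostrophic (V > V_g = 12 m/s), as expected around a high.
Converting: 16.6 m/s × 3.6 = 59.8 km/h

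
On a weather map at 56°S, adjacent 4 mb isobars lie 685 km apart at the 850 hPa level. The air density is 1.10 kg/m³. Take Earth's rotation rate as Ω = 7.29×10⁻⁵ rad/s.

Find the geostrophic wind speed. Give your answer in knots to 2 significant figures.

Coriolis parameter at 56°S:
f = 2Ω sin φ = 2 × 7.29×10⁻⁵ × sin 56° = 1.21×10⁻⁴ s⁻¹
Pressure gradient: |∂P/∂n| = 400 Pa / 685000 m = 5.84×10⁻⁴ Pa/m
Geostrophic balance (pressure-gradient force = Coriolis force):
V_g = (1/(fρ)) |∂P/∂n| = 5.84×10⁻⁴ / (1.21×10⁻⁴ × 1.10) = 4.39 m/s
Converting: 4.39 m/s × 1.944 = 8.5 knots

8.5 knots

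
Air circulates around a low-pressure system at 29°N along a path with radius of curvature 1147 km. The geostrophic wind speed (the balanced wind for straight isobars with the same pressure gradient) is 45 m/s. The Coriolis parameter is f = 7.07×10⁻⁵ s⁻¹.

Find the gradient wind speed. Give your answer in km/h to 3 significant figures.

Around a low, centrifugal force acts outward with Coriolis, so pressure-gradient force balances both:
(1/ρ)|∂P/∂n| = fV + V²/R  →  V² + fR·V − fR·V_g = 0
With fR = 7.07×10⁻⁵ × 1147×10³ m = 81.1 m/s:
V = [−fR + √((fR)² + 4 fR V_g)]/2 = [−81.1 + √(81.1² + 4×81.1×45)]/2 = 32.2 m/s
Subgeostrophic (V < V_g = 45 m/s), as expected around a low.
Converting: 32.2 m/s × 3.6 = 116 km/h

116 km/h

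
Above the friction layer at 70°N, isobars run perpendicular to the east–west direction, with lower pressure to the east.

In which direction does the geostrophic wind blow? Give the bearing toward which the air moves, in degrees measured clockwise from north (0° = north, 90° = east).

180°

The pressure-gradient force points toward the east (bearing 090°).
Geostrophic balance: in the Northern Hemisphere the Coriolis force deflects motion to the right, so the geostrophic wind blows 90° to the right of the pressure-gradient force (low pressure on the left).
Rotating 090° by 90° clockwise gives 180° — the wind blows toward the south.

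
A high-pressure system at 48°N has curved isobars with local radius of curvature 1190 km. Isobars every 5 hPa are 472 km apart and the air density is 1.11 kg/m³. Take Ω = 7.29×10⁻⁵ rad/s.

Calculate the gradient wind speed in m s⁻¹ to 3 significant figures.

9.51 m s⁻¹

Coriolis parameter at 48°N:
f = 2Ω sin φ = 2 × 7.29×10⁻⁵ × sin 48° = 1.08×10⁻⁴ s⁻¹
Pressure gradient: |∂P/∂n| = 500 Pa / 472000 m = 1.06×10⁻³ Pa/m
Geostrophic speed: V_g = |∂P/∂n|/(fρ) = 1.06×10⁻³/(1.08×10⁻⁴ × 1.11) = 8.81 m/s
Around a high, pressure-gradient force acts outward with centrifugal, so Coriolis balances both:
fV = (1/ρ)|∂P/∂n| + V²/R  →  V² − fR·V + fR·V_g = 0
With fR = 1.08×10⁻⁴ × 1190×10³ m = 129 m/s:
V = [fR − √((fR)² − 4 fR V_g)]/2 = [129 − √(129² − 4×129×8.81)]/2 = 9.51 m/s
Supergeostrophic (V > V_g = 8.81 m/s), as expected around a high.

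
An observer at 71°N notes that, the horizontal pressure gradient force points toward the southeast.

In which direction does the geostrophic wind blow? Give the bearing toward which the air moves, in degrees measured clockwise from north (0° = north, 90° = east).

225°

The pressure-gradient force points toward the southeast (bearing 135°).
Geostrophic balance: in the Northern Hemisphere the Coriolis force deflects motion to the right, so the geostrophic wind blows 90° to the right of the pressure-gradient force (low pressure on the left).
Rotating 135° by 90° clockwise gives 225° — the wind blows toward the southwest.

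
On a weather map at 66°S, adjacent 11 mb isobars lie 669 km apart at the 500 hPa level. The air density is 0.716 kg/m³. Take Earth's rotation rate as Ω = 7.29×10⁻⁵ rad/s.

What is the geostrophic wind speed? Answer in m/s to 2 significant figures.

Coriolis parameter at 66°S:
f = 2Ω sin φ = 2 × 7.29×10⁻⁵ × sin 66° = 1.33×10⁻⁴ s⁻¹
Pressure gradient: |∂P/∂n| = 1100 Pa / 669000 m = 1.64×10⁻³ Pa/m
Geostrophic balance (pressure-gradient force = Coriolis force):
V_g = (1/(fρ)) |∂P/∂n| = 1.64×10⁻³ / (1.33×10⁻⁴ × 0.716) = 17.2 m/s

17 m/s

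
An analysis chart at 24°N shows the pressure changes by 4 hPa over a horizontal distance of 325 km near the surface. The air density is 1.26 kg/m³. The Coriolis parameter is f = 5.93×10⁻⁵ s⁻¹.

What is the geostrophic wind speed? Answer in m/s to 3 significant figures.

16.5 m/s

Pressure gradient: |∂P/∂n| = 400 Pa / 325000 m = 1.23×10⁻³ Pa/m
Geostrophic balance (pressure-gradient force = Coriolis force):
V_g = (1/(fρ)) |∂P/∂n| = 1.23×10⁻³ / (5.93×10⁻⁵ × 1.26) = 16.5 m/s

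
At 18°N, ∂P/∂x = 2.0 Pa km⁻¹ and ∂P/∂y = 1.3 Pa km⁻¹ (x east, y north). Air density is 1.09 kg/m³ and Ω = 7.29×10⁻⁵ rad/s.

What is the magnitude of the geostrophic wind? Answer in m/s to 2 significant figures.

Coriolis parameter at 18°N:
f = 2Ω sin φ = 2 × 7.29×10⁻⁵ × sin 18° = 4.51×10⁻⁵ s⁻¹
Component geostrophic relations (x east, y north):
u_g = −(1/(fρ)) ∂P/∂y,  v_g = (1/(fρ)) ∂P/∂x
u_g = −(1.3×10⁻³)/(4.51×10⁻⁵ × 1.09) = −26.5 m/s;  v_g = (2.0×10⁻³)/(4.51×10⁻⁵ × 1.09) = 40.7 m/s
|V_g| = √(u_g² + v_g²) = 48.6 m/s

49 m/s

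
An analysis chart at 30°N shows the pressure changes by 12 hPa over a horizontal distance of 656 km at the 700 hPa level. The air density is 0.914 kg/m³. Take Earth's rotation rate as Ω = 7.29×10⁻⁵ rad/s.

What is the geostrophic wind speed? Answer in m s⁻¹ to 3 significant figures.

27.5 m s⁻¹

Coriolis parameter at 30°N:
f = 2Ω sin φ = 2 × 7.29×10⁻⁵ × sin 30° = 7.29×10⁻⁵ s⁻¹
Pressure gradient: |∂P/∂n| = 1200 Pa / 656000 m = 1.83×10⁻³ Pa/m
Geostrophic balance (pressure-gradient force = Coriolis force):
V_g = (1/(fρ)) |∂P/∂n| = 1.83×10⁻³ / (7.29×10⁻⁵ × 0.914) = 27.5 m/s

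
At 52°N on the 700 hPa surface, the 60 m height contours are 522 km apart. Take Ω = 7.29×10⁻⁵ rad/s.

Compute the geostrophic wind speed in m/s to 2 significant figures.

Coriolis parameter at 52°N:
f = 2Ω sin φ = 2 × 7.29×10⁻⁵ × sin 52° = 1.15×10⁻⁴ s⁻¹
Height gradient: |∂Z/∂n| = 60 m / 522000 m = 1.15×10⁻⁴
On a pressure surface, geostrophic balance gives V_g = (g/f)|∂Z/∂n|:
V_g = 9.81 × 1.15×10⁻⁴ / 1.15×10⁻⁴ = 9.81 m/s

9.8 m/s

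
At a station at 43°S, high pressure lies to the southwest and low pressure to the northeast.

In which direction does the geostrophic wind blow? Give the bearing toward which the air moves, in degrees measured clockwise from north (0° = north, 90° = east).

The pressure-gradient force points toward the northeast (bearing 045°).
Geostrophic balance: in the Southern Hemisphere the Coriolis force deflects motion to the left, so the geostrophic wind blows 90° to the left of the pressure-gradient force (low pressure on the right).
Rotating 045° by 90° counterclockwise gives 315° — the wind blows toward the northwest.

315°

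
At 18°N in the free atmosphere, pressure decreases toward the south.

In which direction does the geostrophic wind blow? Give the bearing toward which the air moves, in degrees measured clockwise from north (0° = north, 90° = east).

The pressure-gradient force points toward the south (bearing 180°).
Geostrophic balance: in the Northern Hemisphere the Coriolis force deflects motion to the right, so the geostrophic wind blows 90° to the right of the pressure-gradient force (low pressure on the left).
Rotating 180° by 90° clockwise gives 270° — the wind blows toward the west.

270°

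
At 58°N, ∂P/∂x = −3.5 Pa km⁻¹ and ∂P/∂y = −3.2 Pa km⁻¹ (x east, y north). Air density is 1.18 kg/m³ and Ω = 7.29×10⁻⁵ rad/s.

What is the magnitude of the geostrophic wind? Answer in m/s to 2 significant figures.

33 m/s

Coriolis parameter at 58°N:
f = 2Ω sin φ = 2 × 7.29×10⁻⁵ × sin 58° = 1.24×10⁻⁴ s⁻¹
Component geostrophic relations (x east, y north):
u_g = −(1/(fρ)) ∂P/∂y,  v_g = (1/(fρ)) ∂P/∂x
u_g = −(−3.2×10⁻³)/(1.24×10⁻⁴ × 1.18) = 21.9 m/s;  v_g = (−3.5×10⁻³)/(1.24×10⁻⁴ × 1.18) = −24.0 m/s
|V_g| = √(u_g² + v_g²) = 32.5 m/s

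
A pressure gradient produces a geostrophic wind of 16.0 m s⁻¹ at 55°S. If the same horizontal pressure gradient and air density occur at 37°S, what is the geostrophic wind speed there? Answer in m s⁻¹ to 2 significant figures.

With the same pressure gradient and density, V_g ∝ 1/f ∝ 1/sin φ.
V₂ = V₁ · sin φ₁ / sin φ₂ = 16.0 × sin 55° / sin 37°
V₂ = 16.0 × 0.8192/0.6018 = 22 m s⁻¹

22 m s⁻¹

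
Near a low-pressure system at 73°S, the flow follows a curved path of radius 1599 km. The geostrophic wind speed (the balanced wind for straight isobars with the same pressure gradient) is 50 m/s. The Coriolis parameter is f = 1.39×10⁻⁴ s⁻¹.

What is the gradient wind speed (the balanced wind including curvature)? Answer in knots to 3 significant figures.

81.7 knots

Around a low, centrifugal force acts outward with Coriolis, so pressure-gradient force balances both:
(1/ρ)|∂P/∂n| = fV + V²/R  →  V² + fR·V − fR·V_g = 0
With fR = 1.39×10⁻⁴ × 1599×10³ m = 222 m/s:
V = [−fR + √((fR)² + 4 fR V_g)]/2 = [−222 + √(222² + 4×222×50)]/2 = 42 m/s
Subgeostrophic (V < V_g = 50 m/s), as expected around a low.
Converting: 42 m/s × 1.944 = 81.7 knots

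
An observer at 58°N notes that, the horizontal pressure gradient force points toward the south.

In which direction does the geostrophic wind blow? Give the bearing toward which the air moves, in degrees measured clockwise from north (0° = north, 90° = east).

The pressure-gradient force points toward the south (bearing 180°).
Geostrophic balance: in the Northern Hemisphere the Coriolis force deflects motion to the right, so the geostrophic wind blows 90° to the right of the pressure-gradient force (low pressure on the left).
Rotating 180° by 90° clockwise gives 270° — the wind blows toward the west.

270°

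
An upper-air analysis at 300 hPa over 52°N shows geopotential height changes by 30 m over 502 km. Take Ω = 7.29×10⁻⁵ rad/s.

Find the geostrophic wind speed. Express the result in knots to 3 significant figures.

Coriolis parameter at 52°N:
f = 2Ω sin φ = 2 × 7.29×10⁻⁵ × sin 52° = 1.15×10⁻⁴ s⁻¹
Height gradient: |∂Z/∂n| = 30 m / 502000 m = 5.98×10⁻⁵
On a pressure surface, geostrophic balance gives V_g = (g/f)|∂Z/∂n|:
V_g = 9.81 × 5.98×10⁻⁵ / 1.15×10⁻⁴ = 5.10 m/s
Converting: 5.10 m/s × 1.944 = 9.92 knots

9.92 knots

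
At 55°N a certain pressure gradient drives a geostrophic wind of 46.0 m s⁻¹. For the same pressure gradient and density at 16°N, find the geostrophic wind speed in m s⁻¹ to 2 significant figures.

140 m s⁻¹

With the same pressure gradient and density, V_g ∝ 1/f ∝ 1/sin φ.
V₂ = V₁ · sin φ₁ / sin φ₂ = 46.0 × sin 55° / sin 16°
V₂ = 46.0 × 0.8192/0.2756 = 140 m s⁻¹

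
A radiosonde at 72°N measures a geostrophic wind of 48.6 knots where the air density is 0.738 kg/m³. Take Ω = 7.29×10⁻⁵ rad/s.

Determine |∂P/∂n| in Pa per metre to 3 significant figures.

2.56×10⁻³ Pa/m

Coriolis parameter at 72°N:
f = 2Ω sin φ = 2 × 7.29×10⁻⁵ × sin 72° = 1.39×10⁻⁴ s⁻¹
Wind speed in SI: 48.6 knots = 25.0 m/s
Geostrophic balance rearranged: |∂P/∂n| = f ρ V_g
|∂P/∂n| = 1.39×10⁻⁴ × 0.738 × 25.0 = 2.56×10⁻³ Pa/m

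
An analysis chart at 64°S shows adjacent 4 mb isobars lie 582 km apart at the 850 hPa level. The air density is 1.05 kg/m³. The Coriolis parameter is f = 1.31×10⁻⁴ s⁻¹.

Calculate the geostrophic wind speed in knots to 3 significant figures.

9.71 knots

Pressure gradient: |∂P/∂n| = 400 Pa / 582000 m = 6.87×10⁻⁴ Pa/m
Geostrophic balance (pressure-gradient force = Coriolis force):
V_g = (1/(fρ)) |∂P/∂n| = 6.87×10⁻⁴ / (1.31×10⁻⁴ × 1.05) = 5.00 m/s
Converting: 5.00 m/s × 1.944 = 9.71 knots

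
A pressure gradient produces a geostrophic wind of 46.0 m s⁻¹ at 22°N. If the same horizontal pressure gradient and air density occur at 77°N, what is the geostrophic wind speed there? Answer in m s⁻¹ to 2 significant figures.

18 m s⁻¹

With the same pressure gradient and density, V_g ∝ 1/f ∝ 1/sin φ.
V₂ = V₁ · sin φ₁ / sin φ₂ = 46.0 × sin 22° / sin 77°
V₂ = 46.0 × 0.3746/0.9744 = 18 m s⁻¹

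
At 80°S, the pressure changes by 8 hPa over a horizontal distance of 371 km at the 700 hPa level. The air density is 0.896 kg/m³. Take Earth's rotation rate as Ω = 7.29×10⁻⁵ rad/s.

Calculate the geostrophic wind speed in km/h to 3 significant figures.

Coriolis parameter at 80°S:
f = 2Ω sin φ = 2 × 7.29×10⁻⁵ × sin 80° = 1.44×10⁻⁴ s⁻¹
Pressure gradient: |∂P/∂n| = 800 Pa / 371000 m = 2.16×10⁻³ Pa/m
Geostrophic balance (pressure-gradient force = Coriolis force):
V_g = (1/(fρ)) |∂P/∂n| = 2.16×10⁻³ / (1.44×10⁻⁴ × 0.896) = 16.8 m/s
Converting: 16.8 m/s × 3.6 = 60.3 km/h

60.3 km/h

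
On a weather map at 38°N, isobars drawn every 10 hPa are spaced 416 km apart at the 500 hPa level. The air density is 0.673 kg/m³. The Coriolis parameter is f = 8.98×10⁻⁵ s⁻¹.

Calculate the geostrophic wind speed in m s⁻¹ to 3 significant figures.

39.8 m s⁻¹

Pressure gradient: |∂P/∂n| = 1000 Pa / 416000 m = 2.40×10⁻³ Pa/m
Geostrophic balance (pressure-gradient force = Coriolis force):
V_g = (1/(fρ)) |∂P/∂n| = 2.40×10⁻³ / (8.98×10⁻⁵ × 0.673) = 39.8 m/s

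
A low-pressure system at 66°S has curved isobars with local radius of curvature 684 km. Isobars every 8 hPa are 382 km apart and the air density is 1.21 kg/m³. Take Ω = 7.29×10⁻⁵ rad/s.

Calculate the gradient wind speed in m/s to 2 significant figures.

Coriolis parameter at 66°S:
f = 2Ω sin φ = 2 × 7.29×10⁻⁵ × sin 66° = 1.33×10⁻⁴ s⁻¹
Pressure gradient: |∂P/∂n| = 800 Pa / 382000 m = 2.09×10⁻³ Pa/m
Geostrophic speed: V_g = |∂P/∂n|/(fρ) = 2.09×10⁻³/(1.33×10⁻⁴ × 1.21) = 13.0 m/s
Around a low, centrifugal force acts outward with Coriolis, so pressure-gradient force balances both:
(1/ρ)|∂P/∂n| = fV + V²/R  →  V² + fR·V − fR·V_g = 0
With fR = 1.33×10⁻⁴ × 684×10³ m = 91.1 m/s:
V = [−fR + √((fR)² + 4 fR V_g)]/2 = [−91.1 + √(91.1² + 4×91.1×13)]/2 = 11.5 m/s
Subgeostrophic (V < V_g = 13 m/s), as expected around a low.

12 m/s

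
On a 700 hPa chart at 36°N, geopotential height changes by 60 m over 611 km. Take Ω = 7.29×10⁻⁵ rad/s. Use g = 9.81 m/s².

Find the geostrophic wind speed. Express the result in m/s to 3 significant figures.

Coriolis parameter at 36°N:
f = 2Ω sin φ = 2 × 7.29×10⁻⁵ × sin 36° = 8.57×10⁻⁵ s⁻¹
Height gradient: |∂Z/∂n| = 60 m / 611000 m = 9.82×10⁻⁵
On a pressure surface, geostrophic balance gives V_g = (g/f)|∂Z/∂n|:
V_g = 9.81 × 9.82×10⁻⁵ / 8.57×10⁻⁵ = 11.2 m/s

11.2 m/s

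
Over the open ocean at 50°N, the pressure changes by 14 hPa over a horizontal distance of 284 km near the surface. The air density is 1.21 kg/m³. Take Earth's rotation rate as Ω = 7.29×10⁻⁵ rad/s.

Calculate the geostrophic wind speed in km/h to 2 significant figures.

130 km/h

Coriolis parameter at 50°N:
f = 2Ω sin φ = 2 × 7.29×10⁻⁵ × sin 50° = 1.12×10⁻⁴ s⁻¹
Pressure gradient: |∂P/∂n| = 1400 Pa / 284000 m = 4.93×10⁻³ Pa/m
Geostrophic balance (pressure-gradient force = Coriolis force):
V_g = (1/(fρ)) |∂P/∂n| = 4.93×10⁻³ / (1.12×10⁻⁴ × 1.21) = 36.5 m/s
Converting: 36.5 m/s × 3.6 = 130 km/h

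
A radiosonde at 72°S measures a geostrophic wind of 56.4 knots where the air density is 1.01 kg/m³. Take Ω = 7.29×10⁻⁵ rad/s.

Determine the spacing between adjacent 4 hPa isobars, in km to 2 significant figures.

Coriolis parameter at 72°S:
f = 2Ω sin φ = 2 × 7.29×10⁻⁵ × sin 72° = 1.39×10⁻⁴ s⁻¹
Wind speed in SI: 56.4 knots = 29.0 m/s
Geostrophic balance rearranged: |∂P/∂n| = f ρ V_g
|∂P/∂n| = 1.39×10⁻⁴ × 1.01 × 29.0 = 4.06×10⁻³ Pa/m
Isobar spacing: Δn = ΔP/|∂P/∂n| = 400 Pa / 4.06×10⁻³ Pa/m = 98437 m ≈ 98 km

98 km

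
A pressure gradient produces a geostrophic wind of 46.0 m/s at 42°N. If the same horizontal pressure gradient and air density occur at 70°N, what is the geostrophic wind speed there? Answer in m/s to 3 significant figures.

32.8 m/s

With the same pressure gradient and density, V_g ∝ 1/f ∝ 1/sin φ.
V₂ = V₁ · sin φ₁ / sin φ₂ = 46.0 × sin 42° / sin 70°
V₂ = 46.0 × 0.6691/0.9397 = 32.8 m/s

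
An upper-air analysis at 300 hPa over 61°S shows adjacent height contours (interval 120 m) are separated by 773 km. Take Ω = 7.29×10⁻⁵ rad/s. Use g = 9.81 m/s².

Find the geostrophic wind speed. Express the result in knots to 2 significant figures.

Coriolis parameter at 61°S:
f = 2Ω sin φ = 2 × 7.29×10⁻⁵ × sin 61° = 1.28×10⁻⁴ s⁻¹
Height gradient: |∂Z/∂n| = 120 m / 773000 m = 1.55×10⁻⁴
On a pressure surface, geostrophic balance gives V_g = (g/f)|∂Z/∂n|:
V_g = 9.81 × 1.55×10⁻⁴ / 1.28×10⁻⁴ = 11.9 m/s
Converting: 11.9 m/s × 1.944 = 23 knots

23 knots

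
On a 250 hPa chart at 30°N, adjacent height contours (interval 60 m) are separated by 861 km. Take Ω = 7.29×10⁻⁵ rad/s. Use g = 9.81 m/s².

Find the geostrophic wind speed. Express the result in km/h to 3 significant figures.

Coriolis parameter at 30°N:
f = 2Ω sin φ = 2 × 7.29×10⁻⁵ × sin 30° = 7.29×10⁻⁵ s⁻¹
Height gradient: |∂Z/∂n| = 60 m / 861000 m = 6.97×10⁻⁵
On a pressure surface, geostrophic balance gives V_g = (g/f)|∂Z/∂n|:
V_g = 9.81 × 6.97×10⁻⁵ / 7.29×10⁻⁵ = 9.38 m/s
Converting: 9.38 m/s × 3.6 = 33.8 km/h

33.8 km/h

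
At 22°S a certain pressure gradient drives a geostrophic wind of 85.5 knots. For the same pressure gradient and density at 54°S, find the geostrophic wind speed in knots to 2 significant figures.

40 knots

With the same pressure gradient and density, V_g ∝ 1/f ∝ 1/sin φ.
V₂ = V₁ · sin φ₁ / sin φ₂ = 85.5 × sin 22° / sin 54°
V₂ = 85.5 × 0.3746/0.8090 = 40 knots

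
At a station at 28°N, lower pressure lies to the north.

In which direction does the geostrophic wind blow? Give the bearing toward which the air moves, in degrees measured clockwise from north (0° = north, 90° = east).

The pressure-gradient force points toward the north (bearing 000°).
Geostrophic balance: in the Northern Hemisphere the Coriolis force deflects motion to the right, so the geostrophic wind blows 90° to the right of the pressure-gradient force (low pressure on the left).
Rotating 000° by 90° clockwise gives 090° — the wind blows toward the east.

090°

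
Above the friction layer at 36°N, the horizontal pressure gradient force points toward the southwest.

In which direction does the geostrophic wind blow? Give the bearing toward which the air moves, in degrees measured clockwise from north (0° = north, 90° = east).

315°

The pressure-gradient force points toward the southwest (bearing 225°).
Geostrophic balance: in the Northern Hemisphere the Coriolis force deflects motion to the right, so the geostrophic wind blows 90° to the right of the pressure-gradient force (low pressure on the left).
Rotating 225° by 90° clockwise gives 315° — the wind blows toward the northwest.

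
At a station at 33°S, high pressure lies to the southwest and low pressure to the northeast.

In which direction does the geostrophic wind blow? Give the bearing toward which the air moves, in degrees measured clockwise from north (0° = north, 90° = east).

315°

The pressure-gradient force points toward the northeast (bearing 045°).
Geostrophic balance: in the Southern Hemisphere the Coriolis force deflects motion to the left, so the geostrophic wind blows 90° to the left of the pressure-gradient force (low pressure on the right).
Rotating 045° by 90° counterclockwise gives 315° — the wind blows toward the northwest.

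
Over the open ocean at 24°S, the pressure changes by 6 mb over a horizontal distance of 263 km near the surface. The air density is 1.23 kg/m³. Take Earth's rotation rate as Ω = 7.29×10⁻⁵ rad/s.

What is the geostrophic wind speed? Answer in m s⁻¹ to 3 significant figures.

31.3 m s⁻¹

Coriolis parameter at 24°S:
f = 2Ω sin φ = 2 × 7.29×10⁻⁵ × sin 24° = 5.93×10⁻⁵ s⁻¹
Pressure gradient: |∂P/∂n| = 600 Pa / 263000 m = 2.28×10⁻³ Pa/m
Geostrophic balance (pressure-gradient force = Coriolis force):
V_g = (1/(fρ)) |∂P/∂n| = 2.28×10⁻³ / (5.93×10⁻⁵ × 1.23) = 31.3 m/s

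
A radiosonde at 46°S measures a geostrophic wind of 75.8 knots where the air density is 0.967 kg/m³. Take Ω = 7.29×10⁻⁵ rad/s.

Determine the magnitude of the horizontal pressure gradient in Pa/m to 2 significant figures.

Coriolis parameter at 46°S:
f = 2Ω sin φ = 2 × 7.29×10⁻⁵ × sin 46° = 1.05×10⁻⁴ s⁻¹
Wind speed in SI: 75.8 knots = 39.0 m/s
Geostrophic balance rearranged: |∂P/∂n| = f ρ V_g
|∂P/∂n| = 1.05×10⁻⁴ × 0.967 × 39.0 = 3.95×10⁻³ Pa/m

4.0×10⁻³ Pa/m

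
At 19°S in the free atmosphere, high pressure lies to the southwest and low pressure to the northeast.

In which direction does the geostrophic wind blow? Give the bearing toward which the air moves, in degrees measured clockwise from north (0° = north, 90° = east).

315°

The pressure-gradient force points toward the northeast (bearing 045°).
Geostrophic balance: in the Southern Hemisphere the Coriolis force deflects motion to the left, so the geostrophic wind blows 90° to the left of the pressure-gradient force (low pressure on the right).
Rotating 045° by 90° counterclockwise gives 315° — the wind blows toward the northwest.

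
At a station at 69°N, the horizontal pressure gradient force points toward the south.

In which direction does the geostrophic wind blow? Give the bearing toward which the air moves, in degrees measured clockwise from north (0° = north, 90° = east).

270°

The pressure-gradient force points toward the south (bearing 180°).
Geostrophic balance: in the Northern Hemisphere the Coriolis force deflects motion to the right, so the geostrophic wind blows 90° to the right of the pressure-gradient force (low pressure on the left).
Rotating 180° by 90° clockwise gives 270° — the wind blows toward the west.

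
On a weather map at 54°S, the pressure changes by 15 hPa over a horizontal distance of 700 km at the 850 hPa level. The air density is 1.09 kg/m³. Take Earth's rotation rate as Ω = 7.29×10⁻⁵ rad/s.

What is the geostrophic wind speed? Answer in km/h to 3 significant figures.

Coriolis parameter at 54°S:
f = 2Ω sin φ = 2 × 7.29×10⁻⁵ × sin 54° = 1.18×10⁻⁴ s⁻¹
Pressure gradient: |∂P/∂n| = 1500 Pa / 700000 m = 2.14×10⁻³ Pa/m
Geostrophic balance (pressure-gradient force = Coriolis force):
V_g = (1/(fρ)) |∂P/∂n| = 2.14×10⁻³ / (1.18×10⁻⁴ × 1.09) = 16.7 m/s
Converting: 16.7 m/s × 3.6 = 60.0 km/h

60.0 km/h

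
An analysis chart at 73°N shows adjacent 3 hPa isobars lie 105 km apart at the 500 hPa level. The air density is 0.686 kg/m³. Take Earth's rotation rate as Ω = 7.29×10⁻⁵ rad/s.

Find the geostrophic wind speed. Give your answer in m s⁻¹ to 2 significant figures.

30 m s⁻¹

Coriolis parameter at 73°N:
f = 2Ω sin φ = 2 × 7.29×10⁻⁵ × sin 73° = 1.39×10⁻⁴ s⁻¹
Pressure gradient: |∂P/∂n| = 300 Pa / 105000 m = 2.86×10⁻³ Pa/m
Geostrophic balance (pressure-gradient force = Coriolis force):
V_g = (1/(fρ)) |∂P/∂n| = 2.86×10⁻³ / (1.39×10⁻⁴ × 0.686) = 29.9 m/s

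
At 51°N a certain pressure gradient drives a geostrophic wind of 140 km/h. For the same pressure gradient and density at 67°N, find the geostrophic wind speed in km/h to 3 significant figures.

With the same pressure gradient and density, V_g ∝ 1/f ∝ 1/sin φ.
V₂ = V₁ · sin φ₁ / sin φ₂ = 140 × sin 51° / sin 67°
V₂ = 140 × 0.7771/0.9205 = 118 km/h

118 km/h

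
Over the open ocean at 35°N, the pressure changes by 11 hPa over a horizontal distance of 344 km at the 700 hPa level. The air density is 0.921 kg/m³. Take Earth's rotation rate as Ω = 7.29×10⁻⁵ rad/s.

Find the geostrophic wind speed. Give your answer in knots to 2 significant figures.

Coriolis parameter at 35°N:
f = 2Ω sin φ = 2 × 7.29×10⁻⁵ × sin 35° = 8.36×10⁻⁵ s⁻¹
Pressure gradient: |∂P/∂n| = 1100 Pa / 344000 m = 3.20×10⁻³ Pa/m
Geostrophic balance (pressure-gradient force = Coriolis force):
V_g = (1/(fρ)) |∂P/∂n| = 3.20×10⁻³ / (8.36×10⁻⁵ × 0.921) = 41.5 m/s
Converting: 41.5 m/s × 1.944 = 81 knots

81 knots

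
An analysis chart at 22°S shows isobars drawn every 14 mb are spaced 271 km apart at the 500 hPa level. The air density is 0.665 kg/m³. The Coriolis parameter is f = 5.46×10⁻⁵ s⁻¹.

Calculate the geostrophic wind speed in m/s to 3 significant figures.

142 m/s

Pressure gradient: |∂P/∂n| = 1400 Pa / 271000 m = 5.17×10⁻³ Pa/m
Geostrophic balance (pressure-gradient force = Coriolis force):
V_g = (1/(fρ)) |∂P/∂n| = 5.17×10⁻³ / (5.46×10⁻⁵ × 0.665) = 142 m/s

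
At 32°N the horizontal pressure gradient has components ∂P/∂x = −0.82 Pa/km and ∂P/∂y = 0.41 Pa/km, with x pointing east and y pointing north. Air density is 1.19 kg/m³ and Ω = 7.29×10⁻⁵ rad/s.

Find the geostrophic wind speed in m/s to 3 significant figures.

Coriolis parameter at 32°N:
f = 2Ω sin φ = 2 × 7.29×10⁻⁵ × sin 32° = 7.73×10⁻⁵ s⁻¹
Component geostrophic relations (x east, y north):
u_g = −(1/(fρ)) ∂P/∂y,  v_g = (1/(fρ)) ∂P/∂x
u_g = −(0.41×10⁻³)/(7.73×10⁻⁵ × 1.19) = −4.46 m/s;  v_g = (−0.82×10⁻³)/(7.73×10⁻⁵ × 1.19) = −8.92 m/s
|V_g| = √(u_g² + v_g²) = 9.97 m/s

9.97 m/s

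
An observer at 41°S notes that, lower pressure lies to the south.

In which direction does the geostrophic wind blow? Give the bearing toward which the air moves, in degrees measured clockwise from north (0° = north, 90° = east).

The pressure-gradient force points toward the south (bearing 180°).
Geostrophic balance: in the Southern Hemisphere the Coriolis force deflects motion to the left, so the geostrophic wind blows 90° to the left of the pressure-gradient force (low pressure on the right).
Rotating 180° by 90° counterclockwise gives 090° — the wind blows toward the east.

090°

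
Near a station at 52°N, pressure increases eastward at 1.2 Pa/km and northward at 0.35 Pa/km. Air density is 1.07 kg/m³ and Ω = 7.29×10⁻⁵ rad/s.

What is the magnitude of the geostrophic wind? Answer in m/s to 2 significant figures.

10 m/s

Coriolis parameter at 52°N:
f = 2Ω sin φ = 2 × 7.29×10⁻⁵ × sin 52° = 1.15×10⁻⁴ s⁻¹
Component geostrophic relations (x east, y north):
u_g = −(1/(fρ)) ∂P/∂y,  v_g = (1/(fρ)) ∂P/∂x
u_g = −(0.35×10⁻³)/(1.15×10⁻⁴ × 1.07) = −2.85 m/s;  v_g = (1.2×10⁻³)/(1.15×10⁻⁴ × 1.07) = 9.76 m/s
|V_g| = √(u_g² + v_g²) = 10.2 m/s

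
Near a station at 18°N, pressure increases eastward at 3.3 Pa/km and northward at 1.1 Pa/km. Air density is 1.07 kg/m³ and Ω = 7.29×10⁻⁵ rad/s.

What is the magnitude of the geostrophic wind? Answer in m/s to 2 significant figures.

Coriolis parameter at 18°N:
f = 2Ω sin φ = 2 × 7.29×10⁻⁵ × sin 18° = 4.51×10⁻⁵ s⁻¹
Component geostrophic relations (x east, y north):
u_g = −(1/(fρ)) ∂P/∂y,  v_g = (1/(fρ)) ∂P/∂x
u_g = −(1.1×10⁻³)/(4.51×10⁻⁵ × 1.07) = −22.8 m/s;  v_g = (3.3×10⁻³)/(4.51×10⁻⁵ × 1.07) = 68.5 m/s
|V_g| = √(u_g² + v_g²) = 72.2 m/s

72 m/s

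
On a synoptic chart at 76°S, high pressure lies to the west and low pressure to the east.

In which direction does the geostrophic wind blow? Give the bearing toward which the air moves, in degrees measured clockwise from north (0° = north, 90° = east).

The pressure-gradient force points toward the east (bearing 090°).
Geostrophic balance: in the Southern Hemisphere the Coriolis force deflects motion to the left, so the geostrophic wind blows 90° to the left of the pressure-gradient force (low pressure on the right).
Rotating 090° by 90° counterclockwise gives 000° — the wind blows toward the north.

000°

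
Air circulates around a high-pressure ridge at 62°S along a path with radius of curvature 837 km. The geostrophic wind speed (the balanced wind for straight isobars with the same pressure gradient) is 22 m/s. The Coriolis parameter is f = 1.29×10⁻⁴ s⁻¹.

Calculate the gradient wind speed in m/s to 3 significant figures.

Around a high, pressure-gradient force acts outward with centrifugal, so Coriolis balances both:
fV = (1/ρ)|∂P/∂n| + V²/R  →  V² − fR·V + fR·V_g = 0
With fR = 1.29×10⁻⁴ × 837×10³ m = 108 m/s:
V = [fR − √((fR)² − 4 fR V_g)]/2 = [108 − √(108² − 4×108×22)]/2 = 30.8 m/s
Supergeostrophic (V > V_g = 22 m/s), as expected around a high.

30.8 m/s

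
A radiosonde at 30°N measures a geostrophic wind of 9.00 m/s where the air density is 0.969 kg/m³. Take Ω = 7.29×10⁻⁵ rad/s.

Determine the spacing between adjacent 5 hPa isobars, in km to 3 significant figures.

Coriolis parameter at 30°N:
f = 2Ω sin φ = 2 × 7.29×10⁻⁵ × sin 30° = 7.29×10⁻⁵ s⁻¹
Geostrophic balance rearranged: |∂P/∂n| = f ρ V_g
|∂P/∂n| = 7.29×10⁻⁵ × 0.969 × 9.00 = 6.36×10⁻⁴ Pa/m
Isobar spacing: Δn = ΔP/|∂P/∂n| = 500 Pa / 6.36×10⁻⁴ Pa/m = 786459 m ≈ 786 km

786 km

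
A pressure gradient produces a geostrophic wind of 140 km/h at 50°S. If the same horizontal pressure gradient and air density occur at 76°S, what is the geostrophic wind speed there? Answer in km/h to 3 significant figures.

With the same pressure gradient and density, V_g ∝ 1/f ∝ 1/sin φ.
V₂ = V₁ · sin φ₁ / sin φ₂ = 140 × sin 50° / sin 76°
V₂ = 140 × 0.7660/0.9703 = 111 km/h

111 km/h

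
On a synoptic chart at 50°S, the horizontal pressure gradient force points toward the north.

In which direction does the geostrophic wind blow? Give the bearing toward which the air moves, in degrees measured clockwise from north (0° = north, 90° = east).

270°

The pressure-gradient force points toward the north (bearing 000°).
Geostrophic balance: in the Southern Hemisphere the Coriolis force deflects motion to the left, so the geostrophic wind blows 90° to the left of the pressure-gradient force (low pressure on the right).
Rotating 000° by 90° counterclockwise gives 270° — the wind blows toward the west.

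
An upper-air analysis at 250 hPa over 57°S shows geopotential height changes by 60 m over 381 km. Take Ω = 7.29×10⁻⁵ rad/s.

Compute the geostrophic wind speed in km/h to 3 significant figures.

Coriolis parameter at 57°S:
f = 2Ω sin φ = 2 × 7.29×10⁻⁵ × sin 57° = 1.22×10⁻⁴ s⁻¹
Height gradient: |∂Z/∂n| = 60 m / 381000 m = 1.57×10⁻⁴
On a pressure surface, geostrophic balance gives V_g = (g/f)|∂Z/∂n|:
V_g = 9.81 × 1.57×10⁻⁴ / 1.22×10⁻⁴ = 12.6 m/s
Converting: 12.6 m/s × 3.6 = 45.5 km/h

45.5 km/h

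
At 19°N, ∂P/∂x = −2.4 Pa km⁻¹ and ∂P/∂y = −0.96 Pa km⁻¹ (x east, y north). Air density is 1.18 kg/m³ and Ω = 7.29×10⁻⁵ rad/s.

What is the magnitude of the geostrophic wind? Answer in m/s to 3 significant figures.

Coriolis parameter at 19°N:
f = 2Ω sin φ = 2 × 7.29×10⁻⁵ × sin 19° = 4.75×10⁻⁵ s⁻¹
Component geostrophic relations (x east, y north):
u_g = −(1/(fρ)) ∂P/∂y,  v_g = (1/(fρ)) ∂P/∂x
u_g = −(−0.96×10⁻³)/(4.75×10⁻⁵ × 1.18) = 17.1 m/s;  v_g = (−2.4×10⁻³)/(4.75×10⁻⁵ × 1.18) = −42.8 m/s
|V_g| = √(u_g² + v_g²) = 46.1 m/s

46.1 m/s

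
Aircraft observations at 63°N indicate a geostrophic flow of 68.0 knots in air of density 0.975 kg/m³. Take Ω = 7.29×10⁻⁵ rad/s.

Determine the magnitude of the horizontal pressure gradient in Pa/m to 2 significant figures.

4.4×10⁻³ Pa/m

Coriolis parameter at 63°N:
f = 2Ω sin φ = 2 × 7.29×10⁻⁵ × sin 63° = 1.30×10⁻⁴ s⁻¹
Wind speed in SI: 68.0 knots = 35.0 m/s
Geostrophic balance rearranged: |∂P/∂n| = f ρ V_g
|∂P/∂n| = 1.30×10⁻⁴ × 0.975 × 35.0 = 4.43×10⁻³ Pa/m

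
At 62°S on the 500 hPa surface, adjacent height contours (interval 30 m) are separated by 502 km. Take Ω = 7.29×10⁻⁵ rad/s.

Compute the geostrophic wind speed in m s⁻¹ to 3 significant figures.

4.55 m s⁻¹

Coriolis parameter at 62°S:
f = 2Ω sin φ = 2 × 7.29×10⁻⁵ × sin 62° = 1.29×10⁻⁴ s⁻¹
Height gradient: |∂Z/∂n| = 30 m / 502000 m = 5.98×10⁻⁵
On a pressure surface, geostrophic balance gives V_g = (g/f)|∂Z/∂n|:
V_g = 9.81 × 5.98×10⁻⁵ / 1.29×10⁻⁴ = 4.55 m/s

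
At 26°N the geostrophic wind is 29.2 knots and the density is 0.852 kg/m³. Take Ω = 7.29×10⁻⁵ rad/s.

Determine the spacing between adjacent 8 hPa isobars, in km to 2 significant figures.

980 km

Coriolis parameter at 26°N:
f = 2Ω sin φ = 2 × 7.29×10⁻⁵ × sin 26° = 6.39×10⁻⁵ s⁻¹
Wind speed in SI: 29.2 knots = 15.0 m/s
Geostrophic balance rearranged: |∂P/∂n| = f ρ V_g
|∂P/∂n| = 6.39×10⁻⁵ × 0.852 × 15.0 = 8.18×10⁻⁴ Pa/m
Isobar spacing: Δn = ΔP/|∂P/∂n| = 800 Pa / 8.18×10⁻⁴ Pa/m = 977980 m ≈ 980 km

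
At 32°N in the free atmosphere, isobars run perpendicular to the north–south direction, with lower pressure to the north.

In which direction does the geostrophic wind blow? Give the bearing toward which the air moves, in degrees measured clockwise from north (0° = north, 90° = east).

090°

The pressure-gradient force points toward the north (bearing 000°).
Geostrophic balance: in the Northern Hemisphere the Coriolis force deflects motion to the right, so the geostrophic wind blows 90° to the right of the pressure-gradient force (low pressure on the left).
Rotating 000° by 90° clockwise gives 090° — the wind blows toward the east.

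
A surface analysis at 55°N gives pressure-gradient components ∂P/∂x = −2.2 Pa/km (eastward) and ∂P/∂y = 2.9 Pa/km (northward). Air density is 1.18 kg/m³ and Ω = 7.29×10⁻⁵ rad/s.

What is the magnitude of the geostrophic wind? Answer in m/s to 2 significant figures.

26 m/s

Coriolis parameter at 55°N:
f = 2Ω sin φ = 2 × 7.29×10⁻⁵ × sin 55° = 1.19×10⁻⁴ s⁻¹
Component geostrophic relations (x east, y north):
u_g = −(1/(fρ)) ∂P/∂y,  v_g = (1/(fρ)) ∂P/∂x
u_g = −(2.9×10⁻³)/(1.19×10⁻⁴ × 1.18) = −20.6 m/s;  v_g = (−2.2×10⁻³)/(1.19×10⁻⁴ × 1.18) = −15.6 m/s
|V_g| = √(u_g² + v_g²) = 25.8 m/s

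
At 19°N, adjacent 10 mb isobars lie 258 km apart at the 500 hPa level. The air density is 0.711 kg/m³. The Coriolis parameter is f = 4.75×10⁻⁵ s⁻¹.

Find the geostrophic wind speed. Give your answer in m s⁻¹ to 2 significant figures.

Pressure gradient: |∂P/∂n| = 1000 Pa / 258000 m = 3.88×10⁻³ Pa/m
Geostrophic balance (pressure-gradient force = Coriolis force):
V_g = (1/(fρ)) |∂P/∂n| = 3.88×10⁻³ / (4.75×10⁻⁵ × 0.711) = 115 m/s

110 m s⁻¹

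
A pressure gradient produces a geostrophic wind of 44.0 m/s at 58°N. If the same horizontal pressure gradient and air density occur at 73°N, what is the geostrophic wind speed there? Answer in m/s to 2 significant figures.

39 m/s

With the same pressure gradient and density, V_g ∝ 1/f ∝ 1/sin φ.
V₂ = V₁ · sin φ₁ / sin φ₂ = 44.0 × sin 58° / sin 73°
V₂ = 44.0 × 0.8480/0.9563 = 39 m/s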